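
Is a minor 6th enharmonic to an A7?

No

A minor sixth spans 8 semitones; an augmented seventh spans 12.
The spans differ, so they are not enharmonic equivalents.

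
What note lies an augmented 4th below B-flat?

Fb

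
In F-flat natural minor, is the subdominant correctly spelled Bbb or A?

Each scale degree takes a distinct letter name. Degree 4 of a scale on F must use the letter B.
Bbb and A are enharmonically the same pitch, but only Bbb uses the letter B, so it is the correct spelling here.

Bbb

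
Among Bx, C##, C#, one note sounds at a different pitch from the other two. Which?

In 12-tone equal temperament, enharmonic equivalents share a pitch class. B## is pitch class 1; C## is pitch class 2; C# is pitch class 1.
B## and C# share pitch class 1, while C## is pitch class 2.

C##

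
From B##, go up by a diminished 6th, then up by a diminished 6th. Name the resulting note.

Eb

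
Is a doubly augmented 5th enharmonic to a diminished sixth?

No

A doubly augmented fifth spans 9 semitones; a diminished sixth spans 7.
The spans differ, so they are not enharmonic equivalents.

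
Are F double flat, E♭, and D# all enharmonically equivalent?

Yes

Fbb = pitch class 3 and Eb = pitch class 3 and D# = pitch class 3 — the same pitch class, so they are enharmonic equivalents.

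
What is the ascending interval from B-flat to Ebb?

diminished fourth

Counting letters B–C–D–E gives a fourth.
Bb→Ebb = 4 semitones, 1 narrower than the perfect fourth (5), so diminished.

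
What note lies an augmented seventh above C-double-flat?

Bb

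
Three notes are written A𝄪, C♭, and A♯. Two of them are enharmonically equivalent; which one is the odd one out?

A#

In 12-tone equal temperament, enharmonic equivalents share a pitch class. A## is pitch class 11; Cb is pitch class 11; A# is pitch class 10.
A## and Cb share pitch class 11, while A# is pitch class 10.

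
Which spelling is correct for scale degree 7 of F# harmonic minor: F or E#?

E#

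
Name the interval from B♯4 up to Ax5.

major seventh

Counting letters B–C–D–E–F–G–A gives a seventh.
B#→A## = 11 semitones, exactly the major seventh.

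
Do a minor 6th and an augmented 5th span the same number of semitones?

A minor sixth spans 8 semitones; an augmented fifth spans 8.
They are enharmonically equivalent.

Yes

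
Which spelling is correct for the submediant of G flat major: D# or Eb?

Each scale degree takes a distinct letter name. Degree 6 of a scale on G must use the letter E.
Eb and D# are enharmonically the same pitch, but only Eb uses the letter E, so it is the correct spelling here.

Eb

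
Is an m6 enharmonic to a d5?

A minor sixth spans 8 semitones; a diminished fifth spans 6.
The spans differ, so they are not enharmonic equivalents.

No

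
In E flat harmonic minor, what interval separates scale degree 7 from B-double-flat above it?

Scale degree 7 of Eb harmonic minor is D.
D up to Bbb: letters D→B make it a sixth; 7 semitones makes it diminished.

diminished sixth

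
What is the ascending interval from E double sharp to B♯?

diminished fifth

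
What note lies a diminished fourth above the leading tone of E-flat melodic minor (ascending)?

The leading tone of Eb melodic minor (ascending) is D.
A diminished fourth (4 semitones) above D lands on the letter G, giving Gb.

Gb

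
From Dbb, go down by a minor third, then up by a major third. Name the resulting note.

Db

A minor third down from Dbb is Bbb (letter B, 3 semitones down).
A major third up from Bbb is Db (letter D, 4 semitones up).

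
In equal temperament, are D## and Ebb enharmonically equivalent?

D## is pitch class 4; Ebb is pitch class 2.
The pitch classes differ (4 vs. 2), so they are not enharmonic equivalents.

No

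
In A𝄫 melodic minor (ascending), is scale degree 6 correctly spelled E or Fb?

Each scale degree takes a distinct letter name. Degree 6 of a scale on A must use the letter F.
Fb and E are enharmonically the same pitch, but only Fb uses the letter F, so it is the correct spelling here.

Fb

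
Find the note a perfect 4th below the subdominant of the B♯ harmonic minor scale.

B#

The subdominant of B# harmonic minor is E#.
A perfect fourth (5 semitones) below E# lands on the letter B, giving B#.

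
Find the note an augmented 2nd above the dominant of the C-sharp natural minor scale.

A##

The dominant of C# natural minor is G#.
An augmented second (3 semitones) above G# lands on the letter A, giving A##.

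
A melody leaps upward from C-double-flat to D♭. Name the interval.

Counting letters C–D gives a second.
Cbb→Db = 3 semitones, 1 wider than the major second (2), so augmented.

augmented second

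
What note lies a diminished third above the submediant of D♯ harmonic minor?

Db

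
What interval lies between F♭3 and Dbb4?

minor sixth

The letter names run F→D, a span of 5 letter steps, so the interval is some kind of sixth.
Fb to Dbb is 8 semitones. A major sixth is 9, so 8 makes it minor.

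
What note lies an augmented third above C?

C up a major third is E, so the target letter is E.
From C, an augmented third is 5 semitones up: E#.

E#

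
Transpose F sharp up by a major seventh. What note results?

A seventh above F lands on the letter E.
A major seventh spans 11 semitones, so F# moves to pitch class 5. On the letter E that is E#.

E#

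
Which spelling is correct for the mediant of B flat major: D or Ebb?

D

Each scale degree takes a distinct letter name. Degree 3 of a scale on B must use the letter D.
D and Ebb are enharmonically the same pitch, but only D uses the letter D, so it is the correct spelling here.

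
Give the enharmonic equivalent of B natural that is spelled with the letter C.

B is pitch class 11. The letter C alone is pitch class 0.
To reach pitch class 11 from C requires an offset of -1 semitone, i.e. flat: Cb.

Cb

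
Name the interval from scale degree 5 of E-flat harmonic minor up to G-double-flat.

diminished sixth

Scale degree 5 of Eb harmonic minor is Bb.
Bb up to Gbb: letters B→G make it a sixth; 7 semitones makes it diminished.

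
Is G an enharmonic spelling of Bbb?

No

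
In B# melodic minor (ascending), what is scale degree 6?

G##

The B# melodic minor (ascending) scale runs B# C## D# E# F## G## A##.
Degree 6 is G##.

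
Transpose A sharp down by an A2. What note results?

G

A second below A lands on the letter G.
An augmented second spans 3 semitones, so A# moves to pitch class 7. On the letter G that is G.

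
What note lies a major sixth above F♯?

F up a major sixth is D, so the target letter is D.
From F#, a major sixth is 9 semitones up: D#.

D#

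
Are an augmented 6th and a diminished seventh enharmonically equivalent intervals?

No

An augmented sixth spans 10 semitones; a diminished seventh spans 9.
The spans differ, so they are not enharmonic equivalents.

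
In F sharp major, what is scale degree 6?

D#

The F# major scale runs F# G# A# B C# D# E#.
Degree 6 is D#.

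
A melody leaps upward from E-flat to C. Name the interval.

major sixth

Counting letters E–F–G–A–B–C gives a sixth.
Eb→C = 9 semitones, exactly the major sixth.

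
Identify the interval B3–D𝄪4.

The letter names run B→D, a span of 2 letter steps, so the interval is some kind of third.
B to D## is 5 semitones. A major third is 4, so 5 makes it augmented.

augmented third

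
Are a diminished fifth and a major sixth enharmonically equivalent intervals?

A diminished fifth spans 6 semitones; a major sixth spans 9.
The spans differ, so they are not enharmonic equivalents.

No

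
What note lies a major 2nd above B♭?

C

A second above B lands on the letter C.
A major second spans 2 semitones, so Bb moves to pitch class 0. On the letter C that is C.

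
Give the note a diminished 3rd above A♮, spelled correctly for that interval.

Cb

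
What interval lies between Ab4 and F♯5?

augmented sixth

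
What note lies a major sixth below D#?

F#

A sixth below D lands on the letter F.
A major sixth spans 9 semitones, so D# moves to pitch class 6. On the letter F that is F#.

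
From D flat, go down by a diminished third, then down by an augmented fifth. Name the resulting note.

Eb

A diminished third down from Db is B (letter B, 2 semitones down).
An augmented fifth down from B is Eb (letter E, 8 semitones down).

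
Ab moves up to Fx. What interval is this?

Counting letters A–B–C–D–E–F gives a sixth.
Ab→F## = 11 semitones, 2 wider than the major sixth (9), so doubly augmented.

doubly augmented sixth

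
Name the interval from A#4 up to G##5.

Counting letters A–B–C–D–E–F–G gives a seventh.
A#→G## = 11 semitones, exactly the major seventh.

major seventh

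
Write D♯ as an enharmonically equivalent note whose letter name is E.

Eb

Plain E sits 1 semitone above D#, so on the letter E the same pitch needs a flat: Eb.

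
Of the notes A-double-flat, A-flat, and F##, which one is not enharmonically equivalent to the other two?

In 12-tone equal temperament, enharmonic equivalents share a pitch class. Abb is pitch class 7; Ab is pitch class 8; F## is pitch class 7.
Abb and F## share pitch class 7, while Ab is pitch class 8.

Ab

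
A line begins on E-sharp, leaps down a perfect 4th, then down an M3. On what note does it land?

A perfect fourth down from E# is B# (letter B, 5 semitones down).
A major third down from B# is G# (letter G, 4 semitones down).

G#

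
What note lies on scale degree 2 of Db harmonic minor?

The Db harmonic minor scale runs Db Eb Fb Gb Ab Bbb C.
Degree 2 is Eb.

Eb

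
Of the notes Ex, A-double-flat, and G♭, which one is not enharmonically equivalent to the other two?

Abb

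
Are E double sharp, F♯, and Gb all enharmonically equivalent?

E## is pitch class 6; F# is pitch class 6; Gb is pitch class 6.
All spellings map to pitch class 6, so they are enharmonically equivalent.

Yes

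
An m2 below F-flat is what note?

Eb

A second below F lands on the letter E.
A minor second spans 1 semitone, so Fb moves to pitch class 3. On the letter E that is Eb.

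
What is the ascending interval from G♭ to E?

The letter names run G→E, a span of 5 letter steps, so the interval is some kind of sixth.
Gb to E is 10 semitones. A major sixth is 9, so 10 makes it augmented.

augmented sixth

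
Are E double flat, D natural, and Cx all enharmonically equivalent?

Yes

Ebb is pitch class 2; D is pitch class 2; C## is pitch class 2.
All spellings map to pitch class 2, so they are enharmonically equivalent.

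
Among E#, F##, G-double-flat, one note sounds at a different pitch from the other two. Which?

In 12-tone equal temperament, enharmonic equivalents share a pitch class. E# is pitch class 5; F## is pitch class 7; Gbb is pitch class 5.
E# and Gbb share pitch class 5, while F## is pitch class 7.

F##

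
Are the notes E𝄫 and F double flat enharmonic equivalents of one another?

No

Two spellings are enharmonically equivalent only if they share a pitch class.
Here Ebb → 2, Fbb → 3; 2 ≠ 3, so they are not.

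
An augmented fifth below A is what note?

Db

A down a perfect fifth is D, so the target letter is D.
From A, an augmented fifth is 8 semitones down: Db.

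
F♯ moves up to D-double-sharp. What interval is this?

augmented sixth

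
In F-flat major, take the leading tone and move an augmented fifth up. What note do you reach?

B

The leading tone of Fb major is Eb.
An augmented fifth (8 semitones) above Eb lands on the letter B, giving B.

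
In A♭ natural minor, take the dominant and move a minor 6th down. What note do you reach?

The dominant of Ab natural minor is Eb.
A minor sixth (8 semitones) below Eb lands on the letter G, giving G.

G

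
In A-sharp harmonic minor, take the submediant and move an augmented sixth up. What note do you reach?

D##

The submediant of A# harmonic minor is F#.
An augmented sixth (10 semitones) above F# lands on the letter D, giving D##.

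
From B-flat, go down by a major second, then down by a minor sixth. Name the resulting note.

A major second down from Bb is Ab (letter A, 2 semitones down).
A minor sixth down from Ab is C (letter C, 8 semitones down).

C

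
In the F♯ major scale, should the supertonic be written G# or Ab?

G#

Each scale degree takes a distinct letter name. Degree 2 of a scale on F must use the letter G.
G# and Ab are enharmonically the same pitch, but only G# uses the letter G, so it is the correct spelling here.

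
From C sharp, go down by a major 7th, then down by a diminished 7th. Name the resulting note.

E#

A major seventh down from C# is D (letter D, 11 semitones down).
A diminished seventh down from D is E# (letter E, 9 semitones down).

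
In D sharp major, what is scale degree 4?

G#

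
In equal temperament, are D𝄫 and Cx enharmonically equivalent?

No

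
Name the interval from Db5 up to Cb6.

The letter names run D→C, a span of 6 letter steps, so the interval is some kind of seventh.
Db to Cb is 10 semitones. A major seventh is 11, so 10 makes it minor.

minor seventh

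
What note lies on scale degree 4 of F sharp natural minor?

The F# natural minor scale runs F# G# A B C# D E.
Degree 4 is B.

B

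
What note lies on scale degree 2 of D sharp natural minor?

E#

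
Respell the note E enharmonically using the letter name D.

D##

E is pitch class 4. The letter D alone is pitch class 2.
To reach pitch class 4 from D requires an offset of +2 semitones, i.e. double sharp: D##.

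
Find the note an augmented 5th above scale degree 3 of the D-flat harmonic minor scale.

C

Scale degree 3 of Db harmonic minor is Fb.
An augmented fifth (8 semitones) above Fb lands on the letter C, giving C.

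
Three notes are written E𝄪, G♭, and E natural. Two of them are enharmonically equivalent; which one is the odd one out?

E

In 12-tone equal temperament, enharmonic equivalents share a pitch class. E## is pitch class 6; Gb is pitch class 6; E is pitch class 4.
E## and Gb share pitch class 6, while E is pitch class 4.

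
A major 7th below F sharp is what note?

G

A seventh below F lands on the letter G.
A major seventh spans 11 semitones, so F# moves to pitch class 7. On the letter G that is G.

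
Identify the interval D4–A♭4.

diminished fifth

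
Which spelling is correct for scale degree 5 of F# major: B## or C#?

Each scale degree takes a distinct letter name. Degree 5 of a scale on F must use the letter C.
C# and B## are enharmonically the same pitch, but only C# uses the letter C, so it is the correct spelling here.

C#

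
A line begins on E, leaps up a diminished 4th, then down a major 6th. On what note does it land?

Cb

A diminished fourth up from E is Ab (letter A, 4 semitones up).
A major sixth down from Ab is Cb (letter C, 9 semitones down).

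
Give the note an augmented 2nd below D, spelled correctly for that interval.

A second below D lands on the letter C.
An augmented second spans 3 semitones, so D moves to pitch class 11. On the letter C that is Cb.

Cb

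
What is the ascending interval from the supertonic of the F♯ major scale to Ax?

augmented second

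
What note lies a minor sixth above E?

E up a major sixth is C#, so the target letter is C.
From E, a minor sixth is 8 semitones up: C.

C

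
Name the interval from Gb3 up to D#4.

Counting letters G–A–B–C–D gives a fifth.
Gb→D# = 9 semitones, 2 wider than the perfect fifth (7), so doubly augmented.

doubly augmented fifth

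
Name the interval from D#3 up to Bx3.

augmented sixth

Counting letters D–E–F–G–A–B gives a sixth.
D#→B## = 10 semitones, 1 wider than the major sixth (9), so augmented.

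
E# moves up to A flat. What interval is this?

doubly diminished fourth

Counting letters E–F–G–A gives a fourth.
E#→Ab = 3 semitones, 2 narrower than the perfect fourth (5), so doubly diminished.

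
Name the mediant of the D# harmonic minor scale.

F#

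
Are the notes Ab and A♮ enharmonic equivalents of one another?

Ab is pitch class 8; A is pitch class 9.
The pitch classes differ (8 vs. 9), so they are not enharmonic equivalents.

No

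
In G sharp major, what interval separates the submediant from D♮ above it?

The submediant of G# major is E#.
E# up to D: letters E→D make it a seventh; 9 semitones makes it diminished.

diminished seventh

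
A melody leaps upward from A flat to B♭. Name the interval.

The letter names run A→B, a span of 1 letter step, so the interval is some kind of second.
Ab to Bb is 2 semitones. A major second is 2, so 2 makes it major.

major second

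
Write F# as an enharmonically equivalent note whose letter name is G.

F# is pitch class 6. The letter G alone is pitch class 7.
To reach pitch class 6 from G requires an offset of -1 semitone, i.e. flat: Gb.

Gb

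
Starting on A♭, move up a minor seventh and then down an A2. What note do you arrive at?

A minor seventh up from Ab is Gb (letter G, 10 semitones up).
An augmented second down from Gb is Fbb (letter F, 3 semitones down).

Fbb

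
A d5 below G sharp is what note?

G down a perfect fifth is C, so the target letter is C.
From G#, a diminished fifth is 6 semitones down: C##.

C##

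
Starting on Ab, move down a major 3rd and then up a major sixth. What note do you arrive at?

A major third down from Ab is Fb (letter F, 4 semitones down).
A major sixth up from Fb is Db (letter D, 9 semitones up).

Db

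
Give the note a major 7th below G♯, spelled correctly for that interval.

A

G down a major seventh is Ab, so the target letter is A.
From G#, a major seventh is 11 semitones down: A.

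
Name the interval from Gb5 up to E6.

augmented sixth

The letter names run G→E, a span of 5 letter steps, so the interval is some kind of sixth.
Gb to E is 10 semitones. A major sixth is 9, so 10 makes it augmented.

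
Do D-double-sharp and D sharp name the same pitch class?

D## is pitch class 4; D# is pitch class 3.
The pitch classes differ (4 vs. 3), so they are not enharmonic equivalents.

No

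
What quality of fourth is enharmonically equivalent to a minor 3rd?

doubly diminished

A minor third spans 3 semitones.
A fourth spanning 3 semitones is doubly diminished (the perfect fourth is 5).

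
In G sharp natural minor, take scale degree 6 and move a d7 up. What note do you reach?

Scale degree 6 of G# natural minor is E.
A diminished seventh (9 semitones) above E lands on the letter D, giving Db.

Db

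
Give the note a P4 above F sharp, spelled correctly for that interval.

A fourth above F lands on the letter B.
A perfect fourth spans 5 semitones, so F# moves to pitch class 11. On the letter B that is B.

B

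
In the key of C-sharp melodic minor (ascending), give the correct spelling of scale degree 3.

E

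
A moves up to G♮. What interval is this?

minor seventh

Counting letters A–B–C–D–E–F–G gives a seventh.
A→G = 10 semitones, 1 narrower than the major seventh (11), so minor.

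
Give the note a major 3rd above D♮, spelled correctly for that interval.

D up a major third is F#, so the target letter is F.
From D, a major third is 4 semitones up: F#.

F#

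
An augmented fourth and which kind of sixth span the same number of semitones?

An augmented fourth spans 6 semitones.
A sixth spanning 6 semitones is doubly diminished (the major sixth is 9).

doubly diminished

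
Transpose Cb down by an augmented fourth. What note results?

A fourth below C lands on the letter G.
An augmented fourth spans 6 semitones, so Cb moves to pitch class 5. On the letter G that is Gbb.

Gbb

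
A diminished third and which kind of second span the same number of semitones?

major

A diminished third spans 2 semitones.
A second spanning 2 semitones is major (the major second is 2).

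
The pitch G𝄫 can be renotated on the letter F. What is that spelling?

F

Plain F sits at the same pitch as Gbb, so on the letter F the same pitch needs a natural: F.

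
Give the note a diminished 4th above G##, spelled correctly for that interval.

C#

A fourth above G lands on the letter C.
A diminished fourth spans 4 semitones, so G## moves to pitch class 1. On the letter C that is C#.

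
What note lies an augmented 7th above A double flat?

A up a major seventh is G#, so the target letter is G.
From Abb, an augmented seventh is 12 semitones up: G.

G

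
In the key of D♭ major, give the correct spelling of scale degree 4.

Degree 4 takes the letter 3 steps above D, which is G.
In major, degree 4 sits 5 semitones above the tonic. Db + 5 semitones is pitch class 6, spelled on G as Gb.

Gb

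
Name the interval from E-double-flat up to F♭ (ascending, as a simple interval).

Counting letters E–F gives a second.
Ebb→Fb = 2 semitones, exactly the major second.

major second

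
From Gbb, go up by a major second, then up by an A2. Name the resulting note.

A major second up from Gbb is Abb (letter A, 2 semitones up).
An augmented second up from Abb is Bb (letter B, 3 semitones up).

Bb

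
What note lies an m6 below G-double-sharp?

B##

G down a major sixth is Bb, so the target letter is B.
From G##, a minor sixth is 8 semitones down: B##.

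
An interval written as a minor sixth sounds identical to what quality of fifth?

augmented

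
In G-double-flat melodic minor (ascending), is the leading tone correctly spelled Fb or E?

Fb

Each scale degree takes a distinct letter name. Degree 7 of a scale on G must use the letter F.
Fb and E are enharmonically the same pitch, but only Fb uses the letter F, so it is the correct spelling here.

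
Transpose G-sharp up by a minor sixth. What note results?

G up a major sixth is E, so the target letter is E.
From G#, a minor sixth is 8 semitones up: E.

E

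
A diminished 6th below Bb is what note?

A sixth below B lands on the letter D.
A diminished sixth spans 7 semitones, so Bb moves to pitch class 3. On the letter D that is D#.

D#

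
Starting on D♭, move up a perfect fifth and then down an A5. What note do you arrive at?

A perfect fifth up from Db is Ab (letter A, 7 semitones up).
An augmented fifth down from Ab is Dbb (letter D, 8 semitones down).

Dbb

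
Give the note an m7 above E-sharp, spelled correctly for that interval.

D#

E up a major seventh is D#, so the target letter is D.
From E#, a minor seventh is 10 semitones up: D#.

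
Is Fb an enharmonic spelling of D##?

Yes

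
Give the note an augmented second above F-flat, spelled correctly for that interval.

F up a major second is G, so the target letter is G.
From Fb, an augmented second is 3 semitones up: G.

G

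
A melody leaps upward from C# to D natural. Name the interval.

The letter names run C→D, a span of 1 letter step, so the interval is some kind of second.
C# to D is 1 semitone. A major second is 2, so 1 makes it minor.

minor second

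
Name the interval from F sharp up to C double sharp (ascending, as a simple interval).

Counting letters F–G–A–B–C gives a fifth.
F#→C## = 8 semitones, 1 wider than the perfect fifth (7), so augmented.

augmented fifth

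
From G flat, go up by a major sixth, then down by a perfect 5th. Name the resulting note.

Ab

A major sixth up from Gb is Eb (letter E, 9 semitones up).
A perfect fifth down from Eb is Ab (letter A, 7 semitones down).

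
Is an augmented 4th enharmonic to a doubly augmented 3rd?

An augmented fourth spans 6 semitones; a doubly augmented third spans 6.
They are enharmonically equivalent.

Yes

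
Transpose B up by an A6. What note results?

G##

B up a major sixth is G#, so the target letter is G.
From B, an augmented sixth is 10 semitones up: G##.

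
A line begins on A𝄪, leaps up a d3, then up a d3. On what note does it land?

Eb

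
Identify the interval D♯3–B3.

minor sixth

The letter names run D→B, a span of 5 letter steps, so the interval is some kind of sixth.
D# to B is 8 semitones. A major sixth is 9, so 8 makes it minor.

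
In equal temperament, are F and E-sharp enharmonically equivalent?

Yes

F = pitch class 5 and E# = pitch class 5 — the same pitch class, so they are enharmonic equivalents.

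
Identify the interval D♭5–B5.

augmented sixth

Counting letters D–E–F–G–A–B gives a sixth.
Db→B = 10 semitones, 1 wider than the major sixth (9), so augmented.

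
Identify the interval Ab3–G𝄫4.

The letter names run A→G, a span of 6 letter steps, so the interval is some kind of seventh.
Ab to Gbb is 9 semitones. A major seventh is 11, so 9 makes it diminished.

diminished seventh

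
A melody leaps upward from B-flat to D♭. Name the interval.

Counting letters B–C–D gives a third.
Bb→Db = 3 semitones, 1 narrower than the major third (4), so minor.

minor third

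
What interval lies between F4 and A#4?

Counting letters F–G–A gives a third.
F→A# = 5 semitones, 1 wider than the major third (4), so augmented.

augmented third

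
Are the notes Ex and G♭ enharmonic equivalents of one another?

Yes

E## = pitch class 6 and Gb = pitch class 6 — the same pitch class, so they are enharmonic equivalents.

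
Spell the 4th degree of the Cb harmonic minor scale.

Fb

The Cb harmonic minor scale runs Cb Db Ebb Fb Gb Abb Bb.
Degree 4 is Fb.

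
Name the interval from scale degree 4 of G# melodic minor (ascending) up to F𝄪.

Scale degree 4 of G# melodic minor (ascending) is C#.
C# up to F##: letters C→F make it a fourth; 6 semitones makes it augmented.

augmented fourth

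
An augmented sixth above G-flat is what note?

E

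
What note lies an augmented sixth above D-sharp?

A sixth above D lands on the letter B.
An augmented sixth spans 10 semitones, so D# moves to pitch class 1. On the letter B that is B##.

B##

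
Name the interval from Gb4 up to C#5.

doubly augmented fourth

The letter names run G→C, a span of 3 letter steps, so the interval is some kind of fourth.
Gb to C# is 7 semitones. A perfect fourth is 5, so 7 makes it doubly augmented.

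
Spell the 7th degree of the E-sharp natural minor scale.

The E# natural minor scale runs E# F## G# A# B# C# D#.
Degree 7 is D#.

D#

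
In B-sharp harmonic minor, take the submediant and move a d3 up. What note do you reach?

Bb

The submediant of B# harmonic minor is G#.
A diminished third (2 semitones) above G# lands on the letter B, giving Bb.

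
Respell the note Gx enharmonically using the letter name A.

G## is pitch class 9. The letter A alone is pitch class 9.
Pitch class 9 on A needs no accidental: A.

A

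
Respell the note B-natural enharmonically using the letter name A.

B is pitch class 11. The letter A alone is pitch class 9.
To reach pitch class 11 from A requires an offset of +2 semitones, i.e. double sharp: A##.

A##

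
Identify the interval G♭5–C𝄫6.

diminished fourth

The letter names run G→C, a span of 3 letter steps, so the interval is some kind of fourth.
Gb to Cbb is 4 semitones. A perfect fourth is 5, so 4 makes it diminished.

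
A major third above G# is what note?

B#

A third above G lands on the letter B.
A major third spans 4 semitones, so G# moves to pitch class 0. On the letter B that is B#.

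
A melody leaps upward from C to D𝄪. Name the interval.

Counting letters C–D gives a second.
C→D## = 4 semitones, 2 wider than the major second (2), so doubly augmented.

doubly augmented second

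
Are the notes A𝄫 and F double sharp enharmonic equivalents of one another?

Abb = pitch class 7 and F## = pitch class 7 — the same pitch class, so they are enharmonic equivalents.

Yes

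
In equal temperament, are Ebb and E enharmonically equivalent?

No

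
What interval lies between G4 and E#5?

augmented sixth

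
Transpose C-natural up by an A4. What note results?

F#

C up a perfect fourth is F, so the target letter is F.
From C, an augmented fourth is 6 semitones up: F#.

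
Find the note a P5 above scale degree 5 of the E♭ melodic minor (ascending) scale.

Scale degree 5 of Eb melodic minor (ascending) is Bb.
A perfect fifth (7 semitones) above Bb lands on the letter F, giving F.

F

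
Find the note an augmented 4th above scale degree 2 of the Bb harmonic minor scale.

Scale degree 2 of Bb harmonic minor is C.
An augmented fourth (6 semitones) above C lands on the letter F, giving F#.

F#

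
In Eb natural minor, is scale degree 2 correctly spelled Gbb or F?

F

Each scale degree takes a distinct letter name. Degree 2 of a scale on E must use the letter F.
F and Gbb are enharmonically the same pitch, but only F uses the letter F, so it is the correct spelling here.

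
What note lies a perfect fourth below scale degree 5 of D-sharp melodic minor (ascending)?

Scale degree 5 of D# melodic minor (ascending) is A#.
A perfect fourth (5 semitones) below A# lands on the letter E, giving E#.

E#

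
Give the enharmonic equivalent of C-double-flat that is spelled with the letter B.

Bb

Plain B sits 1 semitone above Cbb, so on the letter B the same pitch needs a flat: Bb.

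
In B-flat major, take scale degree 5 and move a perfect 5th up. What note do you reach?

Scale degree 5 of Bb major is F.
A perfect fifth (7 semitones) above F lands on the letter C, giving C.

C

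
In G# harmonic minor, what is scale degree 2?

Degree 2 takes the letter 1 step above G, which is A.
In harmonic minor, degree 2 sits 2 semitones above the tonic. G# + 2 semitones is pitch class 10, spelled on A as A#.

A#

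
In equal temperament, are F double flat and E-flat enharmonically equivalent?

Fbb = pitch class 3 and Eb = pitch class 3 — the same pitch class, so they are enharmonic equivalents.

Yes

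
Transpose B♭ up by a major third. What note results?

A third above B lands on the letter D.
A major third spans 4 semitones, so Bb moves to pitch class 2. On the letter D that is D.

D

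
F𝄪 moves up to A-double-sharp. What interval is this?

The letter names run F→A, a span of 2 letter steps, so the interval is some kind of third.
F## to A## is 4 semitones. A major third is 4, so 4 makes it major.

major third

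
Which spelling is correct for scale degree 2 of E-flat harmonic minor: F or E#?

Each scale degree takes a distinct letter name. Degree 2 of a scale on E must use the letter F.
F and E# are enharmonically the same pitch, but only F uses the letter F, so it is the correct spelling here.

F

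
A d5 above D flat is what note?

Abb

D up a perfect fifth is A, so the target letter is A.
From Db, a diminished fifth is 6 semitones up: Abb.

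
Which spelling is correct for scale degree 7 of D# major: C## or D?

Each scale degree takes a distinct letter name. Degree 7 of a scale on D must use the letter C.
C## and D are enharmonically the same pitch, but only C## uses the letter C, so it is the correct spelling here.

C##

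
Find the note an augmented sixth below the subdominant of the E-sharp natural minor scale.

C

The subdominant of E# natural minor is A#.
An augmented sixth (10 semitones) below A# lands on the letter C, giving C.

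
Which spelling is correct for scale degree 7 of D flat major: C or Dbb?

Each scale degree takes a distinct letter name. Degree 7 of a scale on D must use the letter C.
C and Dbb are enharmonically the same pitch, but only C uses the letter C, so it is the correct spelling here.

C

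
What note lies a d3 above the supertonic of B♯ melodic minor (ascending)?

The supertonic of B# melodic minor (ascending) is C##.
A diminished third (2 semitones) above C## lands on the letter E, giving E.

E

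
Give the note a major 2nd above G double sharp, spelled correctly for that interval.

A##

G up a major second is A, so the target letter is A.
From G##, a major second is 2 semitones up: A##.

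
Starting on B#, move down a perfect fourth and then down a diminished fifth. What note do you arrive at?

A perfect fourth down from B# is F## (letter F, 5 semitones down).
A diminished fifth down from F## is B## (letter B, 6 semitones down).

B##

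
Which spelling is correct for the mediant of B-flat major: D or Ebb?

Each scale degree takes a distinct letter name. Degree 3 of a scale on B must use the letter D.
D and Ebb are enharmonically the same pitch, but only D uses the letter D, so it is the correct spelling here.

D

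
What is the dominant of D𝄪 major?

Degree 5 takes the letter 4 steps above D, which is A.
In major, degree 5 sits 7 semitones above the tonic. D## + 7 semitones is pitch class 11, spelled on A as A##.

A##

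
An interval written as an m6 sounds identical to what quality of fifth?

augmented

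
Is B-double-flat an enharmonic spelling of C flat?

Two spellings are enharmonically equivalent only if they share a pitch class.
Here Bbb → 9, Cb → 11; 9 ≠ 11, so they are not.

No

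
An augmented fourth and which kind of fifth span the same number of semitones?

diminished

An augmented fourth spans 6 semitones.
A fifth spanning 6 semitones is diminished (the perfect fifth is 7).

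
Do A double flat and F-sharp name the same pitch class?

No

Two spellings are enharmonically equivalent only if they share a pitch class.
Here Abb → 7, F# → 6; 6 ≠ 7, so they are not.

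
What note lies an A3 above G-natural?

G up a major third is B, so the target letter is B.
From G, an augmented third is 5 semitones up: B#.

B#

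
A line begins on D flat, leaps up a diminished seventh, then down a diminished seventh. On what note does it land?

A diminished seventh up from Db is Cbb (letter C, 9 semitones up).
A diminished seventh down from Cbb is Db (letter D, 9 semitones down).

Db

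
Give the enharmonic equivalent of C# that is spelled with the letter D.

C# is pitch class 1. The letter D alone is pitch class 2.
To reach pitch class 1 from D requires an offset of -1 semitone, i.e. flat: Db.

Db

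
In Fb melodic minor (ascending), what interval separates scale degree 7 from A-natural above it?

Scale degree 7 of Fb melodic minor (ascending) is Eb.
Eb up to A: letters E→A make it a fourth; 6 semitones makes it augmented.

augmented fourth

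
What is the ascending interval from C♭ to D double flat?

The letter names run C→D, a span of 1 letter step, so the interval is some kind of second.
Cb to Dbb is 1 semitone. A major second is 2, so 1 makes it minor.

minor second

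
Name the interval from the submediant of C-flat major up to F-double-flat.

diminished sixth

The submediant of Cb major is Ab.
Ab up to Fbb: letters A→F make it a sixth; 7 semitones makes it diminished.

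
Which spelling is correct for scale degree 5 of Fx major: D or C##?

Each scale degree takes a distinct letter name. Degree 5 of a scale on F must use the letter C.
C## and D are enharmonically the same pitch, but only C## uses the letter C, so it is the correct spelling here.

C##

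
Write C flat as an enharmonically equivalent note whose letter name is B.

B

Cb is pitch class 11. The letter B alone is pitch class 11.
Pitch class 11 on B needs no accidental: B.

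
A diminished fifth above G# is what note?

G up a perfect fifth is D, so the target letter is D.
From G#, a diminished fifth is 6 semitones up: D.

D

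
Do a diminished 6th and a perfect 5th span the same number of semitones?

A diminished sixth spans 7 semitones; a perfect fifth spans 7.
They are enharmonically equivalent.

Yes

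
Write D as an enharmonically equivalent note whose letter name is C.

C##

D is pitch class 2. The letter C alone is pitch class 0.
To reach pitch class 2 from C requires an offset of +2 semitones, i.e. double sharp: C##.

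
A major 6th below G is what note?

G down a major sixth is Bb, so the target letter is B.
From G, a major sixth is 9 semitones down: Bb.

Bb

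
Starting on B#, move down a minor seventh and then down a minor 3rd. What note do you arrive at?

A##

A minor seventh down from B# is C## (letter C, 10 semitones down).
A minor third down from C## is A## (letter A, 3 semitones down).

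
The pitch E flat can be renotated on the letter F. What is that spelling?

Fbb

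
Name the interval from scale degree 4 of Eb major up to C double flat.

Scale degree 4 of Eb major is Ab.
Ab up to Cbb: letters A→C make it a third; 2 semitones makes it diminished.

diminished third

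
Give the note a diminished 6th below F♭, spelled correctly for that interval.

A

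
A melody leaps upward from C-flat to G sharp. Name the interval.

doubly augmented fifth

Counting letters C–D–E–F–G gives a fifth.
Cb→G# = 9 semitones, 2 wider than the perfect fifth (7), so doubly augmented.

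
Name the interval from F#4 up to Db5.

The letter names run F→D, a span of 5 letter steps, so the interval is some kind of sixth.
F# to Db is 7 semitones. A major sixth is 9, so 7 makes it diminished.

diminished sixth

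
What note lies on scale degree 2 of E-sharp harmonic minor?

F##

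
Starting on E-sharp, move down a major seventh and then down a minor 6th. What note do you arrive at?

A#

A major seventh down from E# is F# (letter F, 11 semitones down).
A minor sixth down from F# is A# (letter A, 8 semitones down).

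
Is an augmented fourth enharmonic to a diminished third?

No

An augmented fourth spans 6 semitones; a diminished third spans 2.
The spans differ, so they are not enharmonic equivalents.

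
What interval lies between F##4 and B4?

diminished fourth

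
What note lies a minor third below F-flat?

Db

F down a major third is Db, so the target letter is D.
From Fb, a minor third is 3 semitones down: Db.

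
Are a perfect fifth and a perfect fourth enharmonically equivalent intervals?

A perfect fifth spans 7 semitones; a perfect fourth spans 5.
The spans differ, so they are not enharmonic equivalents.

No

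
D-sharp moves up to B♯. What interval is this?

major sixth

Counting letters D–E–F–G–A–B gives a sixth.
D#→B# = 9 semitones, exactly the major sixth.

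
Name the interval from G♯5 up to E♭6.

Counting letters G–A–B–C–D–E gives a sixth.
G#→Eb = 7 semitones, 2 narrower than the major sixth (9), so diminished.

diminished sixth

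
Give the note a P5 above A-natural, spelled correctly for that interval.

E

A up a perfect fifth is E, so the target letter is E.
From A, a perfect fifth is 7 semitones up: E.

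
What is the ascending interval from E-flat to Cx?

Counting letters E–F–G–A–B–C gives a sixth.
Eb→C## = 11 semitones, 2 wider than the major sixth (9), so doubly augmented.

doubly augmented sixth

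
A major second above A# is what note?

B#

A second above A lands on the letter B.
A major second spans 2 semitones, so A# moves to pitch class 0. On the letter B that is B#.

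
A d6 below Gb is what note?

G down a major sixth is Bb, so the target letter is B.
From Gb, a diminished sixth is 7 semitones down: B.

B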